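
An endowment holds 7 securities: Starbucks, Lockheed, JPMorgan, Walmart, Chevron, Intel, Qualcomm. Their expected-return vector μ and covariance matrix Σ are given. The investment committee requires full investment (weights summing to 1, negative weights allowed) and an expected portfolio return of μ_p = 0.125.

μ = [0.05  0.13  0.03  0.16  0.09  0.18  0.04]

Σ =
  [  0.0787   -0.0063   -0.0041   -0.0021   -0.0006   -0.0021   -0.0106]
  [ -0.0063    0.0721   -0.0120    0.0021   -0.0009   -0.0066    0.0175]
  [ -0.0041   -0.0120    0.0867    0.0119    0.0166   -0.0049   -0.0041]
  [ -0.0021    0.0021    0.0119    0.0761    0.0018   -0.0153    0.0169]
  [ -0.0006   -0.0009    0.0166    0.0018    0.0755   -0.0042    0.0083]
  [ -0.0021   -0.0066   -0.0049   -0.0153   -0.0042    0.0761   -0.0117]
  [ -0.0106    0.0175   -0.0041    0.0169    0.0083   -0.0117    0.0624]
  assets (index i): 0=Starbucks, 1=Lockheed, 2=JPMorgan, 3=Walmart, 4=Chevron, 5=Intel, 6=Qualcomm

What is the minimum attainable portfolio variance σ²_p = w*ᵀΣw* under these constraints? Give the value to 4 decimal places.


0.0111

p=Σ⁻¹μ = [0.9785  2.1821  0.2587  2.6579  1.2921  3.1914  -0.0811]
q=Σ⁻¹𝟙 = [17.5874  15.6451  12.8811  11.8702  9.9914  21.0367  14.8725]
a=μᵀp=1.453130  b=𝟙ᵀp=10.479645  c=𝟙ᵀq=103.884473  D=ac−b²=41.134717
λ₁=(c·0.125−b)/D = (103.884473·0.125−10.479645)/41.134717 = 0.060920
λ₂=(a−b·0.125)/D = (1.453130−10.479645·0.125)/41.134717 = 0.003481
w* = 0.060920·p + 0.003481·q:
  w_0 = 0.060920·0.9785 + 0.003481·17.5874 = 0.1208  (Starbucks)
  w_1 = 0.060920·2.1821 + 0.003481·15.6451 = 0.1874  (Lockheed)
  w_2 = 0.060920·0.2587 + 0.003481·12.8811 = 0.0606  (JPMorgan)
  w_3 = 0.060920·2.6579 + 0.003481·11.8702 = 0.2032  (Walmart)
  w_4 = 0.060920·1.2921 + 0.003481·9.9914 = 0.1135  (Chevron)
  w_5 = 0.060920·3.1914 + 0.003481·21.0367 = 0.2676  (Intel)
  w_6 = 0.060920·-0.0811 + 0.003481·14.8725 = 0.0468  (Qualcomm)
Σw_i=1.0000  μᵀw=0.1250
σ²=wᵀΣw=λ₁·μ_p+λ₂ = 0.060920·0.125 + 0.003481 = 0.011096 ≈ 0.0111


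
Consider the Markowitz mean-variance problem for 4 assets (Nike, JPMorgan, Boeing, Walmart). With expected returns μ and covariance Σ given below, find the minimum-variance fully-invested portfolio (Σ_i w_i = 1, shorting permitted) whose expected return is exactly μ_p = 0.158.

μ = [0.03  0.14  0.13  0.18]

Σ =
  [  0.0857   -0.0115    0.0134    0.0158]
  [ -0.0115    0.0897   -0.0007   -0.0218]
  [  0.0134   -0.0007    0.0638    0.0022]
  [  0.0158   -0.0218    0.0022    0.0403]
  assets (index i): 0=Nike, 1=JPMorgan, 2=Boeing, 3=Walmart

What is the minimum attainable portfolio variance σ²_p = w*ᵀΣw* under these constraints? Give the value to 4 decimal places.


x=Σ⁻¹μ = [-0.7147  3.0071  2.0047  6.2640]
y=Σ⁻¹𝟙 = [6.2644  19.9319  13.4595  32.4052]
a=μᵀx=1.787681  b=𝟙ᵀx=10.561070  c=𝟙ᵀy=72.061014  D=ac−b²=17.285870
λ₁=(c·0.158−b)/D = (72.061014·0.158−10.561070)/17.285870 = 0.047702
λ₂=(a−b·0.158)/D = (1.787681−10.561070·0.158)/17.285870 = 0.006886
w* = 0.047702·x + 0.006886·y:
  w_0 = 0.047702·-0.7147 + 0.006886·6.2644 = 0.0090  (Nike)
  w_1 = 0.047702·3.0071 + 0.006886·19.9319 = 0.2807  (JPMorgan)
  w_2 = 0.047702·2.0047 + 0.006886·13.4595 = 0.1883  (Boeing)
  w_3 = 0.047702·6.2640 + 0.006886·32.4052 = 0.5219  (Walmart)
Σw_i=1.0000  μᵀw=0.1580
σ²=wᵀΣw=λ₁·μ_p+λ₂ = 0.047702·0.158 + 0.006886 = 0.014423 ≈ 0.0144

0.0144


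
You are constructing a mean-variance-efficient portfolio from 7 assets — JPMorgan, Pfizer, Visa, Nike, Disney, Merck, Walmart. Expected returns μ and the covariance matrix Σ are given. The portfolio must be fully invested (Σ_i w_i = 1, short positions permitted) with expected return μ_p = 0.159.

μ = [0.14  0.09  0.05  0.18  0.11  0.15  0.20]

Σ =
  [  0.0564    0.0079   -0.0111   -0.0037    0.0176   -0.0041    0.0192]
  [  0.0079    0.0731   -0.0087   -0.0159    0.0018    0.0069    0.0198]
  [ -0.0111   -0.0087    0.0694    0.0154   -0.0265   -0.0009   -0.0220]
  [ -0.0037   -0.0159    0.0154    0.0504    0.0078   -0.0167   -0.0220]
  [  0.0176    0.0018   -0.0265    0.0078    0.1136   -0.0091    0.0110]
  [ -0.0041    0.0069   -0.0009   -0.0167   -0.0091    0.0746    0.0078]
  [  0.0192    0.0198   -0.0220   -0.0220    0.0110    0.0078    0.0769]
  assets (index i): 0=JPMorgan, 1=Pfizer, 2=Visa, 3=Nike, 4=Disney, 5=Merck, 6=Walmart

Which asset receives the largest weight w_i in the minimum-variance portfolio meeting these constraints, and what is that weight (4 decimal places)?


Nike (0.3620)

u=Σ⁻¹μ = [1.8224  1.2660  1.0943  6.2885  0.3920  3.0901  3.5624]
v=Σ⁻¹𝟙 = [14.5755  14.7447  20.6236  31.9405  8.8091  19.4997  17.3682]
a=μᵀu=2.774836  b=𝟙ᵀu=17.515673  c=𝟙ᵀv=127.561355  D=ac−b²=47.163010
λ₁=(c·0.159−b)/D = (127.561355·0.159−17.515673)/47.163010 = 0.058660
λ₂=(a−b·0.159)/D = (2.774836−17.515673·0.159)/47.163010 = -0.000215
w* = 0.058660·u + -0.000215·v:
  w_0 = 0.058660·1.8224 + -0.000215·14.5755 = 0.1038  (JPMorgan)
  w_1 = 0.058660·1.2660 + -0.000215·14.7447 = 0.0711  (Pfizer)
  w_2 = 0.058660·1.0943 + -0.000215·20.6236 = 0.0597  (Visa)
  w_3 = 0.058660·6.2885 + -0.000215·31.9405 = 0.3620  (Nike)
  w_4 = 0.058660·0.3920 + -0.000215·8.8091 = 0.0211  (Disney)
  w_5 = 0.058660·3.0901 + -0.000215·19.4997 = 0.1771  (Merck)
  w_6 = 0.058660·3.5624 + -0.000215·17.3682 = 0.2052  (Walmart)
Σw_i=1.0000  μᵀw=0.1590
σ²=wᵀΣw=λ₁·μ_p+λ₂ = 0.058660·0.159 + -0.000215 = 0.009112 ≈ 0.0091


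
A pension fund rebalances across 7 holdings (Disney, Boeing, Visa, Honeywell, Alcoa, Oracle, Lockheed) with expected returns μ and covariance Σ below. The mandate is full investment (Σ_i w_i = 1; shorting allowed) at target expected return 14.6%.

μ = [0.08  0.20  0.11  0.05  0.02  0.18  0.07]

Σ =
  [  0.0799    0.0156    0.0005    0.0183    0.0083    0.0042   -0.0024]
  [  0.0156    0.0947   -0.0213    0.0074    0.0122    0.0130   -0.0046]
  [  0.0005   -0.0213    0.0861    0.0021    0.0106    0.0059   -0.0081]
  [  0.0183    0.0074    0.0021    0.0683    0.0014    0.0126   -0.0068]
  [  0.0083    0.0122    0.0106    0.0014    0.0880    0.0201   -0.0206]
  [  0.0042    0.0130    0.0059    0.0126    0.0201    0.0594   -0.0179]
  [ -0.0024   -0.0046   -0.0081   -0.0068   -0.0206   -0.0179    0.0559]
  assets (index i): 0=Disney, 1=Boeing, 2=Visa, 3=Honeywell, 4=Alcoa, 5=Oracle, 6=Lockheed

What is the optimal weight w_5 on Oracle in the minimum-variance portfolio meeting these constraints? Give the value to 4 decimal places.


u=Σ⁻¹μ = [0.5276  2.1948  1.8988  -0.0427  -0.4976  3.2830  2.5933]
v=Σ⁻¹𝟙 = [6.9113  9.5980  14.1664  11.2510  11.2181  16.2159  31.7236]
a=μᵀu=1.450427  b=𝟙ᵀu=9.957240  c=𝟙ᵀv=101.084354  D=ac−b²=47.468852
λ₁=(c·0.146−b)/D = (101.084354·0.146−9.957240)/47.468852 = 0.101142
λ₂=(a−b·0.146)/D = (1.450427−9.957240·0.146)/47.468852 = -0.000070
w* = 0.101142·u + -0.000070·v:
  w_0 = 0.101142·0.5276 + -0.000070·6.9113 = 0.0529  (Disney)
  w_1 = 0.101142·2.1948 + -0.000070·9.5980 = 0.2213  (Boeing)
  w_2 = 0.101142·1.8988 + -0.000070·14.1664 = 0.1911  (Visa)
  w_3 = 0.101142·-0.0427 + -0.000070·11.2510 = -0.0051  (Honeywell)
  w_4 = 0.101142·-0.4976 + -0.000070·11.2181 = -0.0511  (Alcoa)
  w_5 = 0.101142·3.2830 + -0.000070·16.2159 = 0.3309  (Oracle)
  w_6 = 0.101142·2.5933 + -0.000070·31.7236 = 0.2601  (Lockheed)
Σw_i=1.0000  μᵀw=0.1460
σ²=wᵀΣw=λ₁·μ_p+λ₂ = 0.101142·0.146 + -0.000070 = 0.014697 ≈ 0.0147

0.3309


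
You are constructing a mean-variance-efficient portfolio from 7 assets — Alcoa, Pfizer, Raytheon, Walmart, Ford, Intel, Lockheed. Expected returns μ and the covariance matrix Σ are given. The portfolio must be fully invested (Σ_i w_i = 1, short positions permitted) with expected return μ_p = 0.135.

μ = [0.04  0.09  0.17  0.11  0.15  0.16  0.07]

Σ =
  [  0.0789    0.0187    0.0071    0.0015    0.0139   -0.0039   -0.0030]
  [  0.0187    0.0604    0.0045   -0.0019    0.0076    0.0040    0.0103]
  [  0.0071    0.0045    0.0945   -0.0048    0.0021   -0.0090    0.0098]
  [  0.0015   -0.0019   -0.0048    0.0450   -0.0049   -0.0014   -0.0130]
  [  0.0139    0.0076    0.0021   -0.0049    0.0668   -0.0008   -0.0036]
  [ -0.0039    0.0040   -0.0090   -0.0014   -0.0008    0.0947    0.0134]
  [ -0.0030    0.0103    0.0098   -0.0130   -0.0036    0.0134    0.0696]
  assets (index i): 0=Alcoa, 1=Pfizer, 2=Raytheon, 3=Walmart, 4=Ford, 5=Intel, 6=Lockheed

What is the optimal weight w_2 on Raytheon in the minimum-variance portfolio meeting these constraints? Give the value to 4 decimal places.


0.1805

u=Σ⁻¹μ = [-0.2607  0.9366  1.9522  3.3075  2.4487  1.7546  0.9876]
v=Σ⁻¹𝟙 = [7.4642  9.0714  9.9913  30.1547  15.2878  9.6735  16.5009]
a=μᵀu=1.486735  b=𝟙ᵀu=11.126519  c=𝟙ᵀv=98.143783  D=ac−b²=22.114385
λ₁=(c·0.135−b)/D = (98.143783·0.135−11.126519)/22.114385 = 0.095996
λ₂=(a−b·0.135)/D = (1.486735−11.126519·0.135)/22.114385 = -0.000694
w* = 0.095996·u + -0.000694·v:
  w_0 = 0.095996·-0.2607 + -0.000694·7.4642 = -0.0302  (Alcoa)
  w_1 = 0.095996·0.9366 + -0.000694·9.0714 = 0.0836  (Pfizer)
  w_2 = 0.095996·1.9522 + -0.000694·9.9913 = 0.1805  (Raytheon)
  w_3 = 0.095996·3.3075 + -0.000694·30.1547 = 0.2966  (Walmart)
  w_4 = 0.095996·2.4487 + -0.000694·15.2878 = 0.2245  (Ford)
  w_5 = 0.095996·1.7546 + -0.000694·9.6735 = 0.1617  (Intel)
  w_6 = 0.095996·0.9876 + -0.000694·16.5009 = 0.0834  (Lockheed)
Σw_i=1.0000  μᵀw=0.1350
σ²=wᵀΣw=λ₁·μ_p+λ₂ = 0.095996·0.135 + -0.000694 = 0.012266 ≈ 0.0123


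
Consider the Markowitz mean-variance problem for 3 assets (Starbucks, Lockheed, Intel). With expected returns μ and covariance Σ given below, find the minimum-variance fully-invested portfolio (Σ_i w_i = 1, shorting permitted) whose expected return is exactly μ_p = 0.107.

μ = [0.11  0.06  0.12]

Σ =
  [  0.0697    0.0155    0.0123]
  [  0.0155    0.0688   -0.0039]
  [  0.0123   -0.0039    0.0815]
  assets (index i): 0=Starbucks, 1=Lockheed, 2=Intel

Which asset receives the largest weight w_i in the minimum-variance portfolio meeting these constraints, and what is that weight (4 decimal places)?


Intel (0.4426)

x=Σ⁻¹μ = [1.1936  0.6783  1.3247]
y=Σ⁻¹𝟙 = [9.4173  13.0637  11.4738]
a=μᵀx=0.330957  b=𝟙ᵀx=3.196579  c=𝟙ᵀy=33.954765  D=ac−b²=1.019438
λ₁=(c·0.107−b)/D = (33.954765·0.107−3.196579)/1.019438 = 0.428256
λ₂=(a−b·0.107)/D = (0.330957−3.196579·0.107)/1.019438 = -0.010866
w* = 0.428256·x + -0.010866·y:
  w_0 = 0.428256·1.1936 + -0.010866·9.4173 = 0.4088  (Starbucks)
  w_1 = 0.428256·0.6783 + -0.010866·13.0637 = 0.1485  (Lockheed)
  w_2 = 0.428256·1.3247 + -0.010866·11.4738 = 0.4426  (Intel)
Σw_i=1.0000  μᵀw=0.1070
σ²=wᵀΣw=λ₁·μ_p+λ₂ = 0.428256·0.107 + -0.010866 = 0.034957 ≈ 0.0350


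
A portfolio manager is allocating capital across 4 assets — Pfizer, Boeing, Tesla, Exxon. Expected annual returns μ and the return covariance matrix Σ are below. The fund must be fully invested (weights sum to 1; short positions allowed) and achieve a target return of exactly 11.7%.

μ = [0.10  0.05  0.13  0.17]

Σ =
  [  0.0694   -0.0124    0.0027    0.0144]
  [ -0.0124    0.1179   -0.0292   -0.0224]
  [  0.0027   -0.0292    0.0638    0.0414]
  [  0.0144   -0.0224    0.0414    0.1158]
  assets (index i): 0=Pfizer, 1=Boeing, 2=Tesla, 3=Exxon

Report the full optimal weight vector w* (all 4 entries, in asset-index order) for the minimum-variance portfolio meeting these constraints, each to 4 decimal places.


0.2373  0.1826  0.3619  0.2182

x=Σ⁻¹μ = [1.4135  1.2252  2.0132  0.8095]
y=Σ⁻¹𝟙 = [15.9372  15.7221  20.7082  2.2915]
a=μᵀx=0.601950  b=𝟙ᵀx=5.461454  c=𝟙ᵀy=54.659043  D=ac−b²=3.074506
λ₁=(c·0.117−b)/D = (54.659043·0.117−5.461454)/3.074506 = 0.303676
λ₂=(a−b·0.117)/D = (0.601950−5.461454·0.117)/3.074506 = -0.012048
w* = 0.303676·x + -0.012048·y:
  w_0 = 0.303676·1.4135 + -0.012048·15.9372 = 0.2373  (Pfizer)
  w_1 = 0.303676·1.2252 + -0.012048·15.7221 = 0.1826  (Boeing)
  w_2 = 0.303676·2.0132 + -0.012048·20.7082 = 0.3619  (Tesla)
  w_3 = 0.303676·0.8095 + -0.012048·2.2915 = 0.2182  (Exxon)
Σw_i=1.0000  μᵀw=0.1170
σ²=wᵀΣw=λ₁·μ_p+λ₂ = 0.303676·0.117 + -0.012048 = 0.023482 ≈ 0.0235


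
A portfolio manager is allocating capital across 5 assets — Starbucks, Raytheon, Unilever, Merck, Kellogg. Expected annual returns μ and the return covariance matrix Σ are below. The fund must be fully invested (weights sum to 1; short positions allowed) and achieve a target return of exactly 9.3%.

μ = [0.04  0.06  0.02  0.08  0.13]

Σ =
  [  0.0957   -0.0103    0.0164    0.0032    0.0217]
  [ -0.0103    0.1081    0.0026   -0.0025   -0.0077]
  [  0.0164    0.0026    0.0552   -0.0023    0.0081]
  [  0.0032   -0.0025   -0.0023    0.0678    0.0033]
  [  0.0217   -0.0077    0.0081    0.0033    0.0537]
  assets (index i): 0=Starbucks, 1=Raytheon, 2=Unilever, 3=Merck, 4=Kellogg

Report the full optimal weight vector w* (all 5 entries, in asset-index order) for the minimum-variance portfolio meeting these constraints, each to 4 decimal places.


0.0165  0.1768  0.0961  0.2514  0.4592

g=Σ⁻¹μ = [-0.1118  0.7468  0.0390  1.0924  2.5001]
h=Σ⁻¹𝟙 = [5.2501  10.8084  14.4616  14.6621  14.9678]
a=μᵀg=0.453520  b=𝟙ᵀg=4.266523  c=𝟙ᵀh=60.149970  D=ac−b²=9.076015
λ₁=(c·0.093−b)/D = (60.149970·0.093−4.266523)/9.076015 = 0.146256
λ₂=(a−b·0.093)/D = (0.453520−4.266523·0.093)/9.076015 = 0.006251
w* = 0.146256·g + 0.006251·h:
  w_0 = 0.146256·-0.1118 + 0.006251·5.2501 = 0.0165  (Starbucks)
  w_1 = 0.146256·0.7468 + 0.006251·10.8084 = 0.1768  (Raytheon)
  w_2 = 0.146256·0.0390 + 0.006251·14.4616 = 0.0961  (Unilever)
  w_3 = 0.146256·1.0924 + 0.006251·14.6621 = 0.2514  (Merck)
  w_4 = 0.146256·2.5001 + 0.006251·14.9678 = 0.4592  (Kellogg)
Σw_i=1.0000  μᵀw=0.0930
σ²=wᵀΣw=λ₁·μ_p+λ₂ = 0.146256·0.093 + 0.006251 = 0.019853 ≈ 0.0199


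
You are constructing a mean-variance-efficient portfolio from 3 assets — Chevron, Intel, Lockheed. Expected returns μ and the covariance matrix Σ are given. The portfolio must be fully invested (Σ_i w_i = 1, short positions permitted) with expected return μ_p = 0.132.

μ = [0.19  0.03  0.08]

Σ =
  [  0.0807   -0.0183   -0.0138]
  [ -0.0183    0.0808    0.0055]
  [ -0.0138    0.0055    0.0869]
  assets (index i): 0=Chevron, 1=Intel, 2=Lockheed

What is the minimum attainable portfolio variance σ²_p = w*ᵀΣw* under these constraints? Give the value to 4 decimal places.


p=Σ⁻¹μ = [2.7846  0.9131  1.3050]
q=Σ⁻¹𝟙 = [18.2207  15.5899  13.4143]
a=μᵀp=0.660874  b=𝟙ᵀp=5.002774  c=𝟙ᵀq=47.224859  D=ac−b²=6.181951
λ₁=(c·0.132−b)/D = (47.224859·0.132−5.002774)/6.181951 = 0.199113
λ₂=(a−b·0.132)/D = (0.660874−5.002774·0.132)/6.181951 = 0.000082
w* = 0.199113·p + 0.000082·q:
  w_0 = 0.199113·2.7846 + 0.000082·18.2207 = 0.5560  (Chevron)
  w_1 = 0.199113·0.9131 + 0.000082·15.5899 = 0.1831  (Intel)
  w_2 = 0.199113·1.3050 + 0.000082·13.4143 = 0.2609  (Lockheed)
Σw_i=1.0000  μᵀw=0.1320
σ²=wᵀΣw=λ₁·μ_p+λ₂ = 0.199113·0.132 + 0.000082 = 0.026365 ≈ 0.0264

0.0264


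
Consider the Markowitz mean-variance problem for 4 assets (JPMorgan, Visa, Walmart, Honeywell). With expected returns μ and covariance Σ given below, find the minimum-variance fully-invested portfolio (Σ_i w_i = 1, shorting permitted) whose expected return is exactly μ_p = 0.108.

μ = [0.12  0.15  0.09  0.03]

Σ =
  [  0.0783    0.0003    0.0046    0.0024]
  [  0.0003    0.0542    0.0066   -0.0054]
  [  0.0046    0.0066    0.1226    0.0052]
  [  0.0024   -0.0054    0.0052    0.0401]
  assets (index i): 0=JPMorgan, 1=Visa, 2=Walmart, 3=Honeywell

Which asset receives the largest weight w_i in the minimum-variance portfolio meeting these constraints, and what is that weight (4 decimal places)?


Visa (0.4335)

x=Σ⁻¹μ = [1.4634  2.7971  0.4873  0.9740]
y=Σ⁻¹𝟙 = [11.5644  20.3319  5.5140  26.2684]
a=μᵀx=0.668251  b=𝟙ᵀx=5.721823  c=𝟙ᵀy=63.678726  D=ac−b²=9.814139
λ₁=(c·0.108−b)/D = (63.678726·0.108−5.721823)/9.814139 = 0.117736
λ₂=(a−b·0.108)/D = (0.668251−5.721823·0.108)/9.814139 = 0.005125
w* = 0.117736·x + 0.005125·y:
  w_0 = 0.117736·1.4634 + 0.005125·11.5644 = 0.2316  (JPMorgan)
  w_1 = 0.117736·2.7971 + 0.005125·20.3319 = 0.4335  (Visa)
  w_2 = 0.117736·0.4873 + 0.005125·5.5140 = 0.0856  (Walmart)
  w_3 = 0.117736·0.9740 + 0.005125·26.2684 = 0.2493  (Honeywell)
Σw_i=1.0000  μᵀw=0.1080
σ²=wᵀΣw=λ₁·μ_p+λ₂ = 0.117736·0.108 + 0.005125 = 0.017840 ≈ 0.0178


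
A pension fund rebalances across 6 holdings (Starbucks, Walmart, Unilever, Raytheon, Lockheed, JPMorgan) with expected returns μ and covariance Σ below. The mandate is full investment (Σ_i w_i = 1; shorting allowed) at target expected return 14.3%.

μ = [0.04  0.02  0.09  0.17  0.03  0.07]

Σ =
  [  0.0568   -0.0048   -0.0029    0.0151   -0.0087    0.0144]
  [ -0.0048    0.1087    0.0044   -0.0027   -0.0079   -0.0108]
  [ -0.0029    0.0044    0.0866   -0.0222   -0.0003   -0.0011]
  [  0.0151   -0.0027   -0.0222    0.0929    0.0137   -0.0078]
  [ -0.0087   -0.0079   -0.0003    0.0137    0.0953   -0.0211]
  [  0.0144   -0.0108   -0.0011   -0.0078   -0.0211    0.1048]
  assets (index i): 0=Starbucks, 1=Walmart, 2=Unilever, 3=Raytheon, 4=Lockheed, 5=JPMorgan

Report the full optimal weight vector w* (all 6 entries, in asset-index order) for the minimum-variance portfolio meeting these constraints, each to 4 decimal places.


u=Σ⁻¹μ = [0.0068  0.2834  1.6193  2.2689  0.2231  0.9270]
v=Σ⁻¹𝟙 = [15.4140  11.8296  14.4981  11.0339  14.0980  12.4549]
a=μᵀu=0.608978  b=𝟙ᵀu=5.328532  c=𝟙ᵀv=79.328527  D=ac−b²=19.916104
λ₁=(c·0.143−b)/D = (79.328527·0.143−5.328532)/19.916104 = 0.302039
λ₂=(a−b·0.143)/D = (0.608978−5.328532·0.143)/19.916104 = -0.007682
w* = 0.302039·u + -0.007682·v:
  w_0 = 0.302039·0.0068 + -0.007682·15.4140 = -0.1164  (Starbucks)
  w_1 = 0.302039·0.2834 + -0.007682·11.8296 = -0.0053  (Walmart)
  w_2 = 0.302039·1.6193 + -0.007682·14.4981 = 0.3777  (Unilever)
  w_3 = 0.302039·2.2689 + -0.007682·11.0339 = 0.6005  (Raytheon)
  w_4 = 0.302039·0.2231 + -0.007682·14.0980 = -0.0409  (Lockheed)
  w_5 = 0.302039·0.9270 + -0.007682·12.4549 = 0.1843  (JPMorgan)
Σw_i=1.0000  μᵀw=0.1430
σ²=wᵀΣw=λ₁·μ_p+λ₂ = 0.302039·0.143 + -0.007682 = 0.035509 ≈ 0.0355

-0.1164  -0.0053  0.3777  0.6005  -0.0409  0.1843


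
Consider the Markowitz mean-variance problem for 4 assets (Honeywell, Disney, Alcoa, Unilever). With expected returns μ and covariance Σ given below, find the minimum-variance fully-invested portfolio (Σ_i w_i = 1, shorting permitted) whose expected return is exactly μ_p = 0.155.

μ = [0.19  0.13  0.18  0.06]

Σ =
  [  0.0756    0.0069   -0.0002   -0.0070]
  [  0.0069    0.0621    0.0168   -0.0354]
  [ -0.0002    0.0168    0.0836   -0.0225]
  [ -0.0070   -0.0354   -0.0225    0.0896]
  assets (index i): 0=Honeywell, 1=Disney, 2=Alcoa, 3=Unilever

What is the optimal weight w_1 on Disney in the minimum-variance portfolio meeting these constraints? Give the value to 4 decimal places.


u=Σ⁻¹μ = [2.5108  2.6005  2.3016  2.4712]
v=Σ⁻¹𝟙 = [13.3152  25.5845  13.7883  25.7716]
a=μᵀu=1.377673  b=𝟙ᵀu=9.884055  c=𝟙ᵀv=78.459539  D=ac−b²=10.397029
λ₁=(c·0.155−b)/D = (78.459539·0.155−9.884055)/10.397029 = 0.219022
λ₂=(a−b·0.155)/D = (1.377673−9.884055·0.155)/10.397029 = -0.014846
w* = 0.219022·u + -0.014846·v:
  w_0 = 0.219022·2.5108 + -0.014846·13.3152 = 0.3522  (Honeywell)
  w_1 = 0.219022·2.6005 + -0.014846·25.5845 = 0.1897  (Disney)
  w_2 = 0.219022·2.3016 + -0.014846·13.7883 = 0.2994  (Alcoa)
  w_3 = 0.219022·2.4712 + -0.014846·25.7716 = 0.1586  (Unilever)
Σw_i=1.0000  μᵀw=0.1550
σ²=wᵀΣw=λ₁·μ_p+λ₂ = 0.219022·0.155 + -0.014846 = 0.019102 ≈ 0.0191

0.1897


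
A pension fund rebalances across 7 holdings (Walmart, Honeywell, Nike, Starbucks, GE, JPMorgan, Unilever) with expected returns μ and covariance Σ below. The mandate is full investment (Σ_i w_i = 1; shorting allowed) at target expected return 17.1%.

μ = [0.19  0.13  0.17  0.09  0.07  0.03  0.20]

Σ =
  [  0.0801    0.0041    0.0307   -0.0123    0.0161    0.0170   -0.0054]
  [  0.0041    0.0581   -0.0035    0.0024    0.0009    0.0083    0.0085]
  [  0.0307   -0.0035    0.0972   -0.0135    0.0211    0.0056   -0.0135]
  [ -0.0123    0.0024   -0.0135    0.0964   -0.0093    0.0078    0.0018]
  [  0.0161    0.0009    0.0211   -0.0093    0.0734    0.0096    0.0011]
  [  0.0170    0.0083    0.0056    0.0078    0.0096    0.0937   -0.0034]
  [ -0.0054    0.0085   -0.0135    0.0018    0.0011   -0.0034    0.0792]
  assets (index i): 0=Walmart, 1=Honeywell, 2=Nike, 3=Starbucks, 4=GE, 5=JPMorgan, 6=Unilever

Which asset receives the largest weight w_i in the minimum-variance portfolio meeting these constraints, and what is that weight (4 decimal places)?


Unilever (0.2979)

g=Σ⁻¹μ = [2.0589  1.7880  1.7168  1.3858  0.1670  -0.3482  2.7176]
h=Σ⁻¹𝟙 = [7.7683  13.8003  9.4616  12.5533  9.6509  5.9174  13.1223]
a=μᵀg=1.584960  b=𝟙ᵀg=9.485815  c=𝟙ᵀh=72.274038  D=ac−b²=24.570797
λ₁=(c·0.171−b)/D = (72.274038·0.171−9.485815)/24.570797 = 0.116929
λ₂=(a−b·0.171)/D = (1.584960−9.485815·0.171)/24.570797 = -0.001510
w* = 0.116929·g + -0.001510·h:
  w_0 = 0.116929·2.0589 + -0.001510·7.7683 = 0.2290  (Walmart)
  w_1 = 0.116929·1.7880 + -0.001510·13.8003 = 0.1882  (Honeywell)
  w_2 = 0.116929·1.7168 + -0.001510·9.4616 = 0.1865  (Nike)
  w_3 = 0.116929·1.3858 + -0.001510·12.5533 = 0.1431  (Starbucks)
  w_4 = 0.116929·0.1670 + -0.001510·9.6509 = 0.0050  (GE)
  w_5 = 0.116929·-0.3482 + -0.001510·5.9174 = -0.0497  (JPMorgan)
  w_6 = 0.116929·2.7176 + -0.001510·13.1223 = 0.2979  (Unilever)
Σw_i=1.0000  μᵀw=0.1710
σ²=wᵀΣw=λ₁·μ_p+λ₂ = 0.116929·0.171 + -0.001510 = 0.018484 ≈ 0.0185


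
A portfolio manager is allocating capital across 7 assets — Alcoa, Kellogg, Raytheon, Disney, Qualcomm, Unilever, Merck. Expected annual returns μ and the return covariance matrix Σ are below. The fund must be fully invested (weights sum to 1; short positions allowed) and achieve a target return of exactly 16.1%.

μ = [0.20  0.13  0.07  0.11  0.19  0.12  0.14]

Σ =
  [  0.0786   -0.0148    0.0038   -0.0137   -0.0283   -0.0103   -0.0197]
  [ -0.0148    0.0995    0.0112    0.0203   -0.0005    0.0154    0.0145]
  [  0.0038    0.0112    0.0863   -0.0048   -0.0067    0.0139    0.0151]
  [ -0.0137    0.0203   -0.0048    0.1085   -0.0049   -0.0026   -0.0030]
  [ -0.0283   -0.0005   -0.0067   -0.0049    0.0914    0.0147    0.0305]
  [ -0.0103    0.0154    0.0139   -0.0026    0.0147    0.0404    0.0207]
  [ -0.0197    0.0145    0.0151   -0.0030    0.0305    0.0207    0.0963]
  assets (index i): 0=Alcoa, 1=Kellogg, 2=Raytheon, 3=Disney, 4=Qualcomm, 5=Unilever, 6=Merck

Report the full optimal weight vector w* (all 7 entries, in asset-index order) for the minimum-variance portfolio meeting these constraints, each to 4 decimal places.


g=Σ⁻¹μ = [4.6001  1.1927  0.2816  1.5940  2.9958  2.1940  0.8003]
h=Σ⁻¹𝟙 = [25.0330  6.8054  7.6555  12.7170  15.3684  18.6766  4.7942]
a=μᵀg=2.214634  b=𝟙ᵀg=13.658434  c=𝟙ᵀh=91.050090  D=ac−b²=15.089766
λ₁=(c·0.161−b)/D = (91.050090·0.161−13.658434)/15.089766 = 0.066312
λ₂=(a−b·0.161)/D = (2.214634−13.658434·0.161)/15.089766 = 0.001036
w* = 0.066312·g + 0.001036·h:
  w_0 = 0.066312·4.6001 + 0.001036·25.0330 = 0.3310  (Alcoa)
  w_1 = 0.066312·1.1927 + 0.001036·6.8054 = 0.0861  (Kellogg)
  w_2 = 0.066312·0.2816 + 0.001036·7.6555 = 0.0266  (Raytheon)
  w_3 = 0.066312·1.5940 + 0.001036·12.7170 = 0.1189  (Disney)
  w_4 = 0.066312·2.9958 + 0.001036·15.3684 = 0.2146  (Qualcomm)
  w_5 = 0.066312·2.1940 + 0.001036·18.6766 = 0.1648  (Unilever)
  w_6 = 0.066312·0.8003 + 0.001036·4.7942 = 0.0580  (Merck)
Σw_i=1.0000  μᵀw=0.1610
σ²=wᵀΣw=λ₁·μ_p+λ₂ = 0.066312·0.161 + 0.001036 = 0.011712 ≈ 0.0117

0.3310  0.0861  0.0266  0.1189  0.2146  0.1648  0.0580


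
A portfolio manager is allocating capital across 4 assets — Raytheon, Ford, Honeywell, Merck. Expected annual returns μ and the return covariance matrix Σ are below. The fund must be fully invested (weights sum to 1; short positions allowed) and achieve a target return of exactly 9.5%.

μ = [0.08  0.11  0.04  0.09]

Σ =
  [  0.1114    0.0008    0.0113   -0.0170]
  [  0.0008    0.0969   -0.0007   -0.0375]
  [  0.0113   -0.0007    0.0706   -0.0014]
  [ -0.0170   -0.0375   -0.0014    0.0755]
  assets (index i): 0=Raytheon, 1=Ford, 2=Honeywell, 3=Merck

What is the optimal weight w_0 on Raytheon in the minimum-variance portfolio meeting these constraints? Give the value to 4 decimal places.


u=Σ⁻¹μ = [1.0322  2.0856  0.4710  2.4691]
v=Σ⁻¹𝟙 = [11.5122  20.4779  13.0453  26.2502]
a=μᵀu=0.553048  b=𝟙ᵀu=6.057871  c=𝟙ᵀv=71.285554  D=ac−b²=2.726559
λ₁=(c·0.095−b)/D = (71.285554·0.095−6.057871)/2.726559 = 0.261963
λ₂=(a−b·0.095)/D = (0.553048−6.057871·0.095)/2.726559 = -0.008234
w* = 0.261963·u + -0.008234·v:
  w_0 = 0.261963·1.0322 + -0.008234·11.5122 = 0.1756  (Raytheon)
  w_1 = 0.261963·2.0856 + -0.008234·20.4779 = 0.3777  (Ford)
  w_2 = 0.261963·0.4710 + -0.008234·13.0453 = 0.0160  (Honeywell)
  w_3 = 0.261963·2.4691 + -0.008234·26.2502 = 0.4307  (Merck)
Σw_i=1.0000  μᵀw=0.0950
σ²=wᵀΣw=λ₁·μ_p+λ₂ = 0.261963·0.095 + -0.008234 = 0.016653 ≈ 0.0167

0.1756


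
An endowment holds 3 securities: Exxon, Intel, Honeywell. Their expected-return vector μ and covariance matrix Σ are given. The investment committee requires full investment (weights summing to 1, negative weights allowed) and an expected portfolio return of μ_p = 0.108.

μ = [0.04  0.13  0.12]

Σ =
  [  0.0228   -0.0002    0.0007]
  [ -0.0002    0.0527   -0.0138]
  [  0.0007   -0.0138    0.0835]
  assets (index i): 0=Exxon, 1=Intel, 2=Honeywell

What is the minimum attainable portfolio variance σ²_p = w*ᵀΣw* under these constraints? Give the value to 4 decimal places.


g=Σ⁻¹μ = [1.7217  2.9746  1.9143]
h=Σ⁻¹𝟙 = [43.5889  23.1845  15.4423]
a=μᵀg=0.685283  b=𝟙ᵀg=6.610616  c=𝟙ᵀh=82.215706  D=ac−b²=12.640819
λ₁=(c·0.108−b)/D = (82.215706·0.108−6.610616)/12.640819 = 0.179473
λ₂=(a−b·0.108)/D = (0.685283−6.610616·0.108)/12.640819 = -0.002268
w* = 0.179473·g + -0.002268·h:
  w_0 = 0.179473·1.7217 + -0.002268·43.5889 = 0.2102  (Exxon)
  w_1 = 0.179473·2.9746 + -0.002268·23.1845 = 0.4813  (Intel)
  w_2 = 0.179473·1.9143 + -0.002268·15.4423 = 0.3085  (Honeywell)
Σw_i=1.0000  μᵀw=0.1080
σ²=wᵀΣw=λ₁·μ_p+λ₂ = 0.179473·0.108 + -0.002268 = 0.017116 ≈ 0.0171

0.0171


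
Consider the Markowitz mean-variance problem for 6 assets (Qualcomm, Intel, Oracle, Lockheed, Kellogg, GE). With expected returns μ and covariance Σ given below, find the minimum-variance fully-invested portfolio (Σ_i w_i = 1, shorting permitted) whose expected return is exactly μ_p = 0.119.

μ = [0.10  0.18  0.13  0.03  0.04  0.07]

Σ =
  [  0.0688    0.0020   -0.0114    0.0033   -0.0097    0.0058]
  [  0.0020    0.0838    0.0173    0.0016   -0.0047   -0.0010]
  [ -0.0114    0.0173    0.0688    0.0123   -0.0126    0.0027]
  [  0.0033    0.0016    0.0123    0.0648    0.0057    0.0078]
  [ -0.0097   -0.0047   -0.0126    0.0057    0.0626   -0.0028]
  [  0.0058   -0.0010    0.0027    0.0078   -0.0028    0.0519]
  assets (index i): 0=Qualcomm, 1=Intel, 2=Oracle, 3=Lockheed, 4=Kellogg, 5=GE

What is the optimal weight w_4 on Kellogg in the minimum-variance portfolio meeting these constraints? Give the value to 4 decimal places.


x=Σ⁻¹μ = [1.8772  1.7882  2.0522  -0.3486  1.5627  1.2034]
y=Σ⁻¹𝟙 = [18.7491  9.2020  17.7110  6.8376  23.2578  16.6556]
a=μᵀx=0.912663  b=𝟙ᵀx=8.135034  c=𝟙ᵀy=92.413077  D=ac−b²=18.163232
λ₁=(c·0.119−b)/D = (92.413077·0.119−8.135034)/18.163232 = 0.157578
λ₂=(a−b·0.119)/D = (0.912663−8.135034·0.119)/18.163232 = -0.003050
w* = 0.157578·x + -0.003050·y:
  w_0 = 0.157578·1.8772 + -0.003050·18.7491 = 0.2386  (Qualcomm)
  w_1 = 0.157578·1.7882 + -0.003050·9.2020 = 0.2537  (Intel)
  w_2 = 0.157578·2.0522 + -0.003050·17.7110 = 0.2694  (Oracle)
  w_3 = 0.157578·-0.3486 + -0.003050·6.8376 = -0.0758  (Lockheed)
  w_4 = 0.157578·1.5627 + -0.003050·23.2578 = 0.1753  (Kellogg)
  w_5 = 0.157578·1.2034 + -0.003050·16.6556 = 0.1388  (GE)
Σw_i=1.0000  μᵀw=0.1190
σ²=wᵀΣw=λ₁·μ_p+λ₂ = 0.157578·0.119 + -0.003050 = 0.015701 ≈ 0.0157

0.1753


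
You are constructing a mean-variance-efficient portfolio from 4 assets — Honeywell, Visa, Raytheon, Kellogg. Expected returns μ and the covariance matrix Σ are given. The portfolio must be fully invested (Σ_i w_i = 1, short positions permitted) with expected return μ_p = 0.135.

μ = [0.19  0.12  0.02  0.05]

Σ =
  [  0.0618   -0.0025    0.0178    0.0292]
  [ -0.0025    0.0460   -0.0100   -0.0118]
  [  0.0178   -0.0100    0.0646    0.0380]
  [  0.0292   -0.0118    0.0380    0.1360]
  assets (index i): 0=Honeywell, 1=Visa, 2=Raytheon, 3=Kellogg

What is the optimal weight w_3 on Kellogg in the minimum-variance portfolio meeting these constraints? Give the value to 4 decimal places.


0.0210

p=Σ⁻¹μ = [3.2488  2.7430  -0.1279  -0.0561]
q=Σ⁻¹𝟙 = [11.6004  26.3222  14.5452  3.0820]
a=μᵀp=0.941067  b=𝟙ᵀp=5.807748  c=𝟙ᵀq=55.549792  D=ac−b²=18.546113
λ₁=(c·0.135−b)/D = (55.549792·0.135−5.807748)/18.546113 = 0.091204
λ₂=(a−b·0.135)/D = (0.941067−5.807748·0.135)/18.546113 = 0.008466
w* = 0.091204·p + 0.008466·q:
  w_0 = 0.091204·3.2488 + 0.008466·11.6004 = 0.3945  (Honeywell)
  w_1 = 0.091204·2.7430 + 0.008466·26.3222 = 0.4730  (Visa)
  w_2 = 0.091204·-0.1279 + 0.008466·14.5452 = 0.1115  (Raytheon)
  w_3 = 0.091204·-0.0561 + 0.008466·3.0820 = 0.0210  (Kellogg)
Σw_i=1.0000  μᵀw=0.1350
σ²=wᵀΣw=λ₁·μ_p+λ₂ = 0.091204·0.135 + 0.008466 = 0.020779 ≈ 0.0208


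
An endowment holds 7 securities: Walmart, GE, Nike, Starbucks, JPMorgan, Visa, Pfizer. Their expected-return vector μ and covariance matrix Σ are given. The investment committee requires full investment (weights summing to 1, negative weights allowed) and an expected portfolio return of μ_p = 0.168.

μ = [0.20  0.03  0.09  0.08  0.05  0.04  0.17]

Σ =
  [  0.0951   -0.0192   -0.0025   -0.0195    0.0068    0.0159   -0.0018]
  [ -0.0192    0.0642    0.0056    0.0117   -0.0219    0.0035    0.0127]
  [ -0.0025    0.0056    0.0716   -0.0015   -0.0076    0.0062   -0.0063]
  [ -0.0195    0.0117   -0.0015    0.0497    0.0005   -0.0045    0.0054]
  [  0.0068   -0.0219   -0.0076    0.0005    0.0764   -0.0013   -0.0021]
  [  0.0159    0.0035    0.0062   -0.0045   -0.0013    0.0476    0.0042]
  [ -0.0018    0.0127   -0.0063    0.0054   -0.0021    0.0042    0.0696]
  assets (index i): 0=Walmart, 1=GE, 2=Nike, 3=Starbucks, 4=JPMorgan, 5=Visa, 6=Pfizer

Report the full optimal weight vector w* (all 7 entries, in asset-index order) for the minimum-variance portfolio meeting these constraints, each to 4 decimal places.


0.3831  -0.0365  0.1922  0.2562  0.0041  -0.1563  0.3572

x=Σ⁻¹μ = [2.7741  0.5258  1.6850  2.3242  0.7721  -0.3183  2.4330]
y=Σ⁻¹𝟙 = [15.7100  18.4117  15.2752  22.3256  18.8780  14.0920  10.7842]
a=μᵀx=1.347682  b=𝟙ᵀx=10.196058  c=𝟙ᵀy=115.476621  D=ac−b²=51.666170
λ₁=(c·0.168−b)/D = (115.476621·0.168−10.196058)/51.666170 = 0.178144
λ₂=(a−b·0.168)/D = (1.347682−10.196058·0.168)/51.666170 = -0.007070
w* = 0.178144·x + -0.007070·y:
  w_0 = 0.178144·2.7741 + -0.007070·15.7100 = 0.3831  (Walmart)
  w_1 = 0.178144·0.5258 + -0.007070·18.4117 = -0.0365  (GE)
  w_2 = 0.178144·1.6850 + -0.007070·15.2752 = 0.1922  (Nike)
  w_3 = 0.178144·2.3242 + -0.007070·22.3256 = 0.2562  (Starbucks)
  w_4 = 0.178144·0.7721 + -0.007070·18.8780 = 0.0041  (JPMorgan)
  w_5 = 0.178144·-0.3183 + -0.007070·14.0920 = -0.1563  (Visa)
  w_6 = 0.178144·2.4330 + -0.007070·10.7842 = 0.3572  (Pfizer)
Σw_i=1.0000  μᵀw=0.1680
σ²=wᵀΣw=λ₁·μ_p+λ₂ = 0.178144·0.168 + -0.007070 = 0.022859 ≈ 0.0229


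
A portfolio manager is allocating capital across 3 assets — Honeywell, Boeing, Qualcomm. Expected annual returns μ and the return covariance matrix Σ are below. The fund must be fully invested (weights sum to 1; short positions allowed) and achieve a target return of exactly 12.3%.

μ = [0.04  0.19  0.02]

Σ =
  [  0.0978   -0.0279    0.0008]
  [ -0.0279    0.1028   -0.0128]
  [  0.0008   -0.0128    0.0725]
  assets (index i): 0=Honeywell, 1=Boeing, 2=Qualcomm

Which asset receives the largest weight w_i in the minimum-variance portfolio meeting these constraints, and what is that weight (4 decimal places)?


p=Σ⁻¹μ = [1.0342  2.2105  0.6547]
q=Σ⁻¹𝟙 = [14.5773  15.7270  16.4089]
a=μᵀp=0.474451  b=𝟙ᵀp=3.899406  c=𝟙ᵀq=46.713199  D=ac−b²=6.957767
λ₁=(c·0.123−b)/D = (46.713199·0.123−3.899406)/6.957767 = 0.265361
λ₂=(a−b·0.123)/D = (0.474451−3.899406·0.123)/6.957767 = -0.000744
w* = 0.265361·p + -0.000744·q:
  w_0 = 0.265361·1.0342 + -0.000744·14.5773 = 0.2636  (Honeywell)
  w_1 = 0.265361·2.2105 + -0.000744·15.7270 = 0.5749  (Boeing)
  w_2 = 0.265361·0.6547 + -0.000744·16.4089 = 0.1615  (Qualcomm)
Σw_i=1.0000  μᵀw=0.1230
σ²=wᵀΣw=λ₁·μ_p+λ₂ = 0.265361·0.123 + -0.000744 = 0.031895 ≈ 0.0319

Boeing (0.5749)


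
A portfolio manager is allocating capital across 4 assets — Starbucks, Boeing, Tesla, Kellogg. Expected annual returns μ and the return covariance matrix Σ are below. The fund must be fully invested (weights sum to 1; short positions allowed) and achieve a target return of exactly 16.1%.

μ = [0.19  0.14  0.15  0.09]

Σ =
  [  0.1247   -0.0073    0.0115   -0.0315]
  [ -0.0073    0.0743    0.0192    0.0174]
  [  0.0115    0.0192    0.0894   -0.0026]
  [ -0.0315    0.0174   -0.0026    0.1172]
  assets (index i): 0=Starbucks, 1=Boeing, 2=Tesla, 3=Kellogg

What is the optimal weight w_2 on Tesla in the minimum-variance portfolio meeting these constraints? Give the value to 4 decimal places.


g=Σ⁻¹μ = [1.7696  1.5151  1.1552  1.0442]
h=Σ⁻¹𝟙 = [10.4021  10.0762  7.9747  10.0092]
a=μᵀg=0.815592  b=𝟙ᵀg=5.484085  c=𝟙ᵀh=38.462094  D=ac−b²=1.294193
λ₁=(c·0.161−b)/D = (38.462094·0.161−5.484085)/1.294193 = 0.547300
λ₂=(a−b·0.161)/D = (0.815592−5.484085·0.161)/1.294193 = -0.052037
w* = 0.547300·g + -0.052037·h:
  w_0 = 0.547300·1.7696 + -0.052037·10.4021 = 0.4272  (Starbucks)
  w_1 = 0.547300·1.5151 + -0.052037·10.0762 = 0.3049  (Boeing)
  w_2 = 0.547300·1.1552 + -0.052037·7.9747 = 0.2173  (Tesla)
  w_3 = 0.547300·1.0442 + -0.052037·10.0092 = 0.0507  (Kellogg)
Σw_i=1.0000  μᵀw=0.1610
σ²=wᵀΣw=λ₁·μ_p+λ₂ = 0.547300·0.161 + -0.052037 = 0.036079 ≈ 0.0361

0.2173


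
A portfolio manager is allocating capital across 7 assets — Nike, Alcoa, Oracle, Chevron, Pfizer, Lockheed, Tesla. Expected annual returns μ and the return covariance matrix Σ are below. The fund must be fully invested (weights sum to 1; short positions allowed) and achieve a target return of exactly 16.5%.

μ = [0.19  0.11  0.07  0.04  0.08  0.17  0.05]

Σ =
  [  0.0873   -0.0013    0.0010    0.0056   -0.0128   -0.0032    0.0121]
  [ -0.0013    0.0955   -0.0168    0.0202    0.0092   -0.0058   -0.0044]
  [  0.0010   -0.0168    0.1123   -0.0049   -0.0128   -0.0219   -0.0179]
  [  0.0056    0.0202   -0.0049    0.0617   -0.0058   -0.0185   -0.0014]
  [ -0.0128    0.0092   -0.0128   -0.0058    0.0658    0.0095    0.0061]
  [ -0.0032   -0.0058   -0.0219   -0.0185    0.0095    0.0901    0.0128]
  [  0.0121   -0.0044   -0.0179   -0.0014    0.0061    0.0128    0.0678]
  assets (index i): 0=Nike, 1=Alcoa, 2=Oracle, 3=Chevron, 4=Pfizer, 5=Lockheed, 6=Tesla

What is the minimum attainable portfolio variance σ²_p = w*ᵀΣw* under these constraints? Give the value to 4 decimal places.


g=Σ⁻¹μ = [2.3945  1.2465  1.5165  1.0226  1.5203  2.4398  0.2151]
h=Σ⁻¹𝟙 = [11.3670  9.5085  18.6915  20.6463  17.7869  17.0498  13.8797]
a=μᵀg=1.286276  b=𝟙ᵀg=10.355321  c=𝟙ᵀh=108.929663  D=ac−b²=32.880996
λ₁=(c·0.165−b)/D = (108.929663·0.165−10.355321)/32.880996 = 0.231686
λ₂=(a−b·0.165)/D = (1.286276−10.355321·0.165)/32.880996 = -0.012845
w* = 0.231686·g + -0.012845·h:
  w_0 = 0.231686·2.3945 + -0.012845·11.3670 = 0.4088  (Nike)
  w_1 = 0.231686·1.2465 + -0.012845·9.5085 = 0.1667  (Alcoa)
  w_2 = 0.231686·1.5165 + -0.012845·18.6915 = 0.1113  (Oracle)
  w_3 = 0.231686·1.0226 + -0.012845·20.6463 = -0.0283  (Chevron)
  w_4 = 0.231686·1.5203 + -0.012845·17.7869 = 0.1238  (Pfizer)
  w_5 = 0.231686·2.4398 + -0.012845·17.0498 = 0.3463  (Lockheed)
  w_6 = 0.231686·0.2151 + -0.012845·13.8797 = -0.1284  (Tesla)
Σw_i=1.0000  μᵀw=0.1650
σ²=wᵀΣw=λ₁·μ_p+λ₂ = 0.231686·0.165 + -0.012845 = 0.025383 ≈ 0.0254

0.0254


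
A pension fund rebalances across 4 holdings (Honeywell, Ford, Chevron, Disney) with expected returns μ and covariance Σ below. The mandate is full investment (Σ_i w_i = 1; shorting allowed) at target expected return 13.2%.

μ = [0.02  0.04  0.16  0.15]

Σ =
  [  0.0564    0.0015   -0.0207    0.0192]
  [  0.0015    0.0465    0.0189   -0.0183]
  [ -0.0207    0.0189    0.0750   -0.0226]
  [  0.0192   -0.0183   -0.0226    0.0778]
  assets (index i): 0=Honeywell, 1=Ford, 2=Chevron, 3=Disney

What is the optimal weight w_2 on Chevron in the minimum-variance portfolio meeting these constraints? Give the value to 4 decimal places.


0.4100

g=Σ⁻¹μ = [0.4324  0.7842  2.9146  2.8524]
h=Σ⁻¹𝟙 = [17.6143  20.7654  18.6277  18.8020]
a=μᵀg=0.934214  b=𝟙ᵀg=6.983635  c=𝟙ᵀh=75.809424  D=ac−b²=22.051051
λ₁=(c·0.132−b)/D = (75.809424·0.132−6.983635)/22.051051 = 0.137100
λ₂=(a−b·0.132)/D = (0.934214−6.983635·0.132)/22.051051 = 0.000561
w* = 0.137100·g + 0.000561·h:
  w_0 = 0.137100·0.4324 + 0.000561·17.6143 = 0.0692  (Honeywell)
  w_1 = 0.137100·0.7842 + 0.000561·20.7654 = 0.1192  (Ford)
  w_2 = 0.137100·2.9146 + 0.000561·18.6277 = 0.4100  (Chevron)
  w_3 = 0.137100·2.8524 + 0.000561·18.8020 = 0.4016  (Disney)
Σw_i=1.0000  μᵀw=0.1320
σ²=wᵀΣw=λ₁·μ_p+λ₂ = 0.137100·0.132 + 0.000561 = 0.018658 ≈ 0.0187


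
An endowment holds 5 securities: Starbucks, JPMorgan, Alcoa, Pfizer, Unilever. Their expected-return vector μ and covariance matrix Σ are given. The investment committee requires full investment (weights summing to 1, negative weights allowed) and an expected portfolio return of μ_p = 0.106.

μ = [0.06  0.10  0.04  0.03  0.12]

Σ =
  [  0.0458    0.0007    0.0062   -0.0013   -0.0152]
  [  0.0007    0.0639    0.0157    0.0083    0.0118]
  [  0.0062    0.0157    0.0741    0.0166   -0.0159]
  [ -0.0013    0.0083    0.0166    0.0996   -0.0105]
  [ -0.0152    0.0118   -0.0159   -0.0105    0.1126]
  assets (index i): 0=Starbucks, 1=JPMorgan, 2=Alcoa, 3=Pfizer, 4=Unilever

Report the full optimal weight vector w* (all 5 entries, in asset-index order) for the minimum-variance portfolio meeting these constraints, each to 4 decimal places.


0.3102  0.4783  -0.0814  -0.0852  0.3780

u=Σ⁻¹μ = [1.6654  1.1934  0.3478  0.2965  1.2422]
v=Σ⁻¹𝟙 = [25.0911  9.1135  10.3013  9.3290  13.6376]
a=μᵀu=0.391133  b=𝟙ᵀu=4.745245  c=𝟙ᵀv=67.472475  D=ac−b²=3.873345
λ₁=(c·0.106−b)/D = (67.472475·0.106−4.745245)/3.873345 = 0.621385
λ₂=(a−b·0.106)/D = (0.391133−4.745245·0.106)/3.873345 = -0.028880
w* = 0.621385·u + -0.028880·v:
  w_0 = 0.621385·1.6654 + -0.028880·25.0911 = 0.3102  (Starbucks)
  w_1 = 0.621385·1.1934 + -0.028880·9.1135 = 0.4783  (JPMorgan)
  w_2 = 0.621385·0.3478 + -0.028880·10.3013 = -0.0814  (Alcoa)
  w_3 = 0.621385·0.2965 + -0.028880·9.3290 = -0.0852  (Pfizer)
  w_4 = 0.621385·1.2422 + -0.028880·13.6376 = 0.3780  (Unilever)
Σw_i=1.0000  μᵀw=0.1060
σ²=wᵀΣw=λ₁·μ_p+λ₂ = 0.621385·0.106 + -0.028880 = 0.036987 ≈ 0.0370
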